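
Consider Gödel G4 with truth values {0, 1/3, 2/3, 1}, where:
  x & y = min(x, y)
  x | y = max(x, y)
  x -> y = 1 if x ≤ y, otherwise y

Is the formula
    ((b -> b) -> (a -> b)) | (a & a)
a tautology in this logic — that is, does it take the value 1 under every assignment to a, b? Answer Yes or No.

Counterexample: take a = 1/3, b = 0.
b -> b = 0 -> 0 = 1
a -> b = 1/3 -> 0 = 0
(b -> b) -> (a -> b) = 1 -> 0 = 0
a & a = 1/3 & 1/3 = 1/3
((b -> b) -> (a -> b)) | (a & a) = 0 | 1/3 = 1/3
This gives 1/3 ≠ 1.

No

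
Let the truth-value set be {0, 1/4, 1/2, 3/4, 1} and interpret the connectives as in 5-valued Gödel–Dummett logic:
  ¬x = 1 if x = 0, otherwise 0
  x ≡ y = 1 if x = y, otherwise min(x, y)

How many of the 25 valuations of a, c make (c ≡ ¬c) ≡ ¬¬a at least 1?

value 1: 5 assignments (counts)
value 0: 20 assignments
So 5 of the 25 assignments meet the threshold.

5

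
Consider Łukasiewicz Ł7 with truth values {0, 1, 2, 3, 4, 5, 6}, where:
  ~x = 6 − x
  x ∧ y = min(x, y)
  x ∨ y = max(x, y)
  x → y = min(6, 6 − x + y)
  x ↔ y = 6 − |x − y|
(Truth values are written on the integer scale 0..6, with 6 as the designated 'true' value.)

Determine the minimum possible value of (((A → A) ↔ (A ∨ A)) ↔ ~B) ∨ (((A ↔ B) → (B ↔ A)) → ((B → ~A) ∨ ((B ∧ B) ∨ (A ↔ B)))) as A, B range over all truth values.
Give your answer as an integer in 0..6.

Take A = 6, B = 3:
A → A = 6 → 6 = 6
A ∨ A = 6 ∨ 6 = 6
(A → A) ↔ (A ∨ A) = 6 ↔ 6 = 6
~B = ~3 = 3
((A → A) ↔ (A ∨ A)) ↔ ~B = 6 ↔ 3 = 3
A ↔ B = 6 ↔ 3 = 3
B ↔ A = 3 ↔ 6 = 3
(A ↔ B) → (B ↔ A) = 3 → 3 = 6
~A = ~6 = 0
B → ~A = 3 → 0 = 3
B ∧ B = 3 ∧ 3 = 3
A ↔ B = 6 ↔ 3 = 3
(B ∧ B) ∨ (A ↔ B) = 3 ∨ 3 = 3
(B → ~A) ∨ ((B ∧ B) ∨ (A ↔ B)) = 3 ∨ 3 = 3
((A ↔ B) → (B ↔ A)) → ((B → ~A) ∨ ((B ∧ B) ∨ (A ↔ B))) = 6 → 3 = 3
(((A → A) ↔ (A ∨ A)) ↔ ~B) ∨ (((A ↔ B) → (B ↔ A)) → ((B → ~A) ∨ ((B ∧ B) ∨ (A ↔ B)))) = 3 ∨ 3 = 3
No assignment yields a value below 3, so this is the minimum.

3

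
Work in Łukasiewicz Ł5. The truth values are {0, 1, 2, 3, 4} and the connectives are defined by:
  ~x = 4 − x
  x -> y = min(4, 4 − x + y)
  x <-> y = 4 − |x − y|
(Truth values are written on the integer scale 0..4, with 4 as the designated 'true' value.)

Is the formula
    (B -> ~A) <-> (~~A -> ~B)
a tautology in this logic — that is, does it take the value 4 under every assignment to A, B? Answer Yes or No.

At A = 2, B = 4, for instance:
~A = ~2 = 2
B -> ~A = 4 -> 2 = 2
~~A = ~2 = 2
~B = ~4 = 0
~~A -> ~B = 2 -> 0 = 2
(B -> ~A) <-> (~~A -> ~B) = 2 <-> 2 = 4
and checking the remaining 24 assignments likewise gives ≥ 4 in every case.

Yes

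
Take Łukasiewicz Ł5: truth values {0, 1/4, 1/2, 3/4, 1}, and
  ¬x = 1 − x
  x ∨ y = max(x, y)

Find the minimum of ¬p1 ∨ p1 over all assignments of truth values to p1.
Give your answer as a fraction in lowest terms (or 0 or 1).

Take p1 = 1/2:
¬p1 = ¬1/2 = 1/2
¬p1 ∨ p1 = 1/2 ∨ 1/2 = 1/2
No assignment yields a value below 1/2, so this is the minimum.

1/2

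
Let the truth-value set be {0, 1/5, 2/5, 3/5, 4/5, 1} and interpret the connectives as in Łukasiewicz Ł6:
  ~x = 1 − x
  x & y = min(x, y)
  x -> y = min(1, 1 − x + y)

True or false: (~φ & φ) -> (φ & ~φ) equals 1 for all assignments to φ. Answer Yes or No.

Yes

φ = 0 ↦ 1
φ = 1/5 ↦ 1
φ = 2/5 ↦ 1
φ = 3/5 ↦ 1
φ = 4/5 ↦ 1
φ = 1 ↦ 1
Every assignment gives a value ≥ 1.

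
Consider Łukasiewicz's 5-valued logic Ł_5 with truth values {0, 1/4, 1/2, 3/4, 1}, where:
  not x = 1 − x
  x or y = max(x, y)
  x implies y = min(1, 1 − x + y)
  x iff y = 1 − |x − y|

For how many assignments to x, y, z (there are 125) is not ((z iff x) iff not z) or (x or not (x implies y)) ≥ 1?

25

value 1: 25 assignments (counts)
value 3/4: 25 assignments
value 1/2: 25 assignments
value 1/4: 25 assignments
value 0: 25 assignments
So 25 of the 125 assignments meet the threshold.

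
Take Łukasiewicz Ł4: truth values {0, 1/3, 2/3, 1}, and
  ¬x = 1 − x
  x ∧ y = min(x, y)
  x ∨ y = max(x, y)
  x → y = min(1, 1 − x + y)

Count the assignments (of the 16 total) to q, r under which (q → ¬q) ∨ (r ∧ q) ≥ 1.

9

q = 0, r = 0 ↦ 1  ≥
q = 0, r = 1/3 ↦ 1  ≥
q = 0, r = 2/3 ↦ 1  ≥
q = 0, r = 1 ↦ 1  ≥
q = 1/3, r = 0 ↦ 1  ≥
q = 1/3, r = 1/3 ↦ 1  ≥
q = 1/3, r = 2/3 ↦ 1  ≥
q = 1/3, r = 1 ↦ 1  ≥
q = 2/3, r = 0 ↦ 2/3  <
q = 2/3, r = 1/3 ↦ 2/3  <
q = 2/3, r = 2/3 ↦ 2/3  <
q = 2/3, r = 1 ↦ 2/3  <
q = 1, r = 0 ↦ 0  <
q = 1, r = 1/3 ↦ 1/3  <
q = 1, r = 2/3 ↦ 2/3  <
q = 1, r = 1 ↦ 1  ≥
So 9 of the 16 assignments meet the threshold.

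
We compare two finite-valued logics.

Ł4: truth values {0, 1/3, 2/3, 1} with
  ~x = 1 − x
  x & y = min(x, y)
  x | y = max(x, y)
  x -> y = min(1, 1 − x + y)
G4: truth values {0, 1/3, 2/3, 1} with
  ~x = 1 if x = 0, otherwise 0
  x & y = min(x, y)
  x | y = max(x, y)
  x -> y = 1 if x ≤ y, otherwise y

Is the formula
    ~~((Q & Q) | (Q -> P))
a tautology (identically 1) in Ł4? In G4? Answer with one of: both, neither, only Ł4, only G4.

only G4

In Ł4: at P = 0, Q = 1/3 the value is 2/3 — not a tautology.
In G4: every assignment gives 1 — tautology.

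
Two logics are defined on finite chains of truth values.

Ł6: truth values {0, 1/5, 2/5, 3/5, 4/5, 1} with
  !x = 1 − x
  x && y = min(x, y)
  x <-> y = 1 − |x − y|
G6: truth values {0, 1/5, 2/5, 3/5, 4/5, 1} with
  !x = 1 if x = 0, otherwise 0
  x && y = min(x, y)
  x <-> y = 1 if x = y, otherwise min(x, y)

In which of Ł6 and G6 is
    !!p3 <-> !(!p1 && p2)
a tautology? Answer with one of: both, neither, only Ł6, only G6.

neither

In Ł6: at p1 = 0, p2 = 0, p3 = 0 the value is 0 — not a tautology.
In G6: at p1 = 0, p2 = 0, p3 = 0 the value is 0 — not a tautology.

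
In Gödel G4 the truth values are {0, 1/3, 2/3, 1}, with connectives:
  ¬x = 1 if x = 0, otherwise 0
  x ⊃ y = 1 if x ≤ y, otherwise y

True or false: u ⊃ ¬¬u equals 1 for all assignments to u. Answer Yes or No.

Yes

u = 0 ↦ 1
u = 1/3 ↦ 1
u = 2/3 ↦ 1
u = 1 ↦ 1
Every assignment gives a value ≥ 1.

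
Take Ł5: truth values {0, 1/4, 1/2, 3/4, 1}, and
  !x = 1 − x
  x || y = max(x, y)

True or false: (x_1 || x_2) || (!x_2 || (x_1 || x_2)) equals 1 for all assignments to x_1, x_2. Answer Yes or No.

No

Counterexample: take x_1 = 0, x_2 = 1/4.
x_1 || x_2 = 0 || 1/4 = 1/4
!x_2 = !1/4 = 3/4
!x_2 || (x_1 || x_2) = 3/4 || 1/4 = 3/4
(x_1 || x_2) || (!x_2 || (x_1 || x_2)) = 1/4 || 3/4 = 3/4
This gives 3/4 ≠ 1.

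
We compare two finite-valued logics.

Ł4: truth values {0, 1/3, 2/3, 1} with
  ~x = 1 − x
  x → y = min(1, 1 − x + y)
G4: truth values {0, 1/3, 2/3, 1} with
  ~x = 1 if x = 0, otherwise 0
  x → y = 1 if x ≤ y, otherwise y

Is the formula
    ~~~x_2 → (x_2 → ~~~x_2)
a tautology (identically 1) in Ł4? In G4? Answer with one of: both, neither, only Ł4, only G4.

both

In Ł4: every assignment gives 1 — tautology.
In G4: every assignment gives 1 — tautology.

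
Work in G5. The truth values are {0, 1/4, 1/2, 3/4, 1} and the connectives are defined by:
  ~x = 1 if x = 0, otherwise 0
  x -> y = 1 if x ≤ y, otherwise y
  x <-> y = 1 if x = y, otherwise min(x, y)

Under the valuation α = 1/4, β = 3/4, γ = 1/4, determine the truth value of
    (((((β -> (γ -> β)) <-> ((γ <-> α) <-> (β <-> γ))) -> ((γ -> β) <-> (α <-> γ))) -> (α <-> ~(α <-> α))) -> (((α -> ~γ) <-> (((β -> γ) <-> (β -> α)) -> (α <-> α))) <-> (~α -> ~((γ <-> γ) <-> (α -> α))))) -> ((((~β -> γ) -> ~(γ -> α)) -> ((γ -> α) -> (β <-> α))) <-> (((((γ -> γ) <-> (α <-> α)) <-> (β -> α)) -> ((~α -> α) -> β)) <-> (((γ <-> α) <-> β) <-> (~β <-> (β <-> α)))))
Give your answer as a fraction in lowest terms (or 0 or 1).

0

γ -> β = 1/4 -> 3/4 = 1
β -> (γ -> β) = 3/4 -> 1 = 1
γ <-> α = 1/4 <-> 1/4 = 1
β <-> γ = 3/4 <-> 1/4 = 1/4
(γ <-> α) <-> (β <-> γ) = 1 <-> 1/4 = 1/4
(β -> (γ -> β)) <-> ((γ <-> α) <-> (β <-> γ)) = 1 <-> 1/4 = 1/4
γ -> β = 1/4 -> 3/4 = 1
α <-> γ = 1/4 <-> 1/4 = 1
(γ -> β) <-> (α <-> γ) = 1 <-> 1 = 1
((β -> (γ -> β)) <-> ((γ <-> α) <-> (β <-> γ))) -> ((γ -> β) <-> (α <-> γ)) = 1/4 -> 1 = 1
α <-> α = 1/4 <-> 1/4 = 1
~(α <-> α) = ~1 = 0
α <-> ~(α <-> α) = 1/4 <-> 0 = 0
(((β -> (γ -> β)) <-> ((γ <-> α) <-> (β <-> γ))) -> ((γ -> β) <-> (α <-> γ))) -> (α <-> ~(α <-> α)) = 1 -> 0 = 0
~γ = ~1/4 = 0
α -> ~γ = 1/4 -> 0 = 0
β -> γ = 3/4 -> 1/4 = 1/4
β -> α = 3/4 -> 1/4 = 1/4
(β -> γ) <-> (β -> α) = 1/4 <-> 1/4 = 1
α <-> α = 1/4 <-> 1/4 = 1
((β -> γ) <-> (β -> α)) -> (α <-> α) = 1 -> 1 = 1
(α -> ~γ) <-> (((β -> γ) <-> (β -> α)) -> (α <-> α)) = 0 <-> 1 = 0
~α = ~1/4 = 0
γ <-> γ = 1/4 <-> 1/4 = 1
α -> α = 1/4 -> 1/4 = 1
(γ <-> γ) <-> (α -> α) = 1 <-> 1 = 1
~((γ <-> γ) <-> (α -> α)) = ~1 = 0
~α -> ~((γ <-> γ) <-> (α -> α)) = 0 -> 0 = 1
((α -> ~γ) <-> (((β -> γ) <-> (β -> α)) -> (α <-> α))) <-> (~α -> ~((γ <-> γ) <-> (α -> α))) = 0 <-> 1 = 0
((((β -> (γ -> β)) <-> ((γ <-> α) <-> (β <-> γ))) -> ((γ -> β) <-> (α <-> γ))) -> (α <-> ~(α <-> α))) -> (((α -> ~γ) <-> (((β -> γ) <-> (β -> α)) -> (α <-> α))) <-> (~α -> ~((γ <-> γ) <-> (α -> α)))) = 0 -> 0 = 1
~β = ~3/4 = 0
~β -> γ = 0 -> 1/4 = 1
γ -> α = 1/4 -> 1/4 = 1
~(γ -> α) = ~1 = 0
(~β -> γ) -> ~(γ -> α) = 1 -> 0 = 0
γ -> α = 1/4 -> 1/4 = 1
β <-> α = 3/4 <-> 1/4 = 1/4
(γ -> α) -> (β <-> α) = 1 -> 1/4 = 1/4
((~β -> γ) -> ~(γ -> α)) -> ((γ -> α) -> (β <-> α)) = 0 -> 1/4 = 1
γ -> γ = 1/4 -> 1/4 = 1
α <-> α = 1/4 <-> 1/4 = 1
(γ -> γ) <-> (α <-> α) = 1 <-> 1 = 1
β -> α = 3/4 -> 1/4 = 1/4
((γ -> γ) <-> (α <-> α)) <-> (β -> α) = 1 <-> 1/4 = 1/4
~α = ~1/4 = 0
~α -> α = 0 -> 1/4 = 1
(~α -> α) -> β = 1 -> 3/4 = 3/4
(((γ -> γ) <-> (α <-> α)) <-> (β -> α)) -> ((~α -> α) -> β) = 1/4 -> 3/4 = 1
γ <-> α = 1/4 <-> 1/4 = 1
(γ <-> α) <-> β = 1 <-> 3/4 = 3/4
~β = ~3/4 = 0
β <-> α = 3/4 <-> 1/4 = 1/4
~β <-> (β <-> α) = 0 <-> 1/4 = 0
((γ <-> α) <-> β) <-> (~β <-> (β <-> α)) = 3/4 <-> 0 = 0
((((γ -> γ) <-> (α <-> α)) <-> (β -> α)) -> ((~α -> α) -> β)) <-> (((γ <-> α) <-> β) <-> (~β <-> (β <-> α))) = 1 <-> 0 = 0
(((~β -> γ) -> ~(γ -> α)) -> ((γ -> α) -> (β <-> α))) <-> (((((γ -> γ) <-> (α <-> α)) <-> (β -> α)) -> ((~α -> α) -> β)) <-> (((γ <-> α) <-> β) <-> (~β <-> (β <-> α)))) = 1 <-> 0 = 0
(((((β -> (γ -> β)) <-> ((γ <-> α) <-> (β <-> γ))) -> ((γ -> β) <-> (α <-> γ))) -> (α <-> ~(α <-> α))) -> (((α -> ~γ) <-> (((β -> γ) <-> (β -> α)) -> (α <-> α))) <-> (~α -> ~((γ <-> γ) <-> (α -> α))))) -> ((((~β -> γ) -> ~(γ -> α)) -> ((γ -> α) -> (β <-> α))) <-> (((((γ -> γ) <-> (α <-> α)) <-> (β -> α)) -> ((~α -> α) -> β)) <-> (((γ <-> α) <-> β) <-> (~β <-> (β <-> α))))) = 1 -> 0 = 0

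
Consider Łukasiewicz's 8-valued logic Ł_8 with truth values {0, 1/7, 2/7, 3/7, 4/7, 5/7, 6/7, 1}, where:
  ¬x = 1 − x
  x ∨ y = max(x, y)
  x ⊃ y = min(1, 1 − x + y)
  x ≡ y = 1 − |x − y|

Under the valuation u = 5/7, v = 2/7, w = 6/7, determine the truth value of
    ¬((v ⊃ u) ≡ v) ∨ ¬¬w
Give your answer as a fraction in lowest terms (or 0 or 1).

v ⊃ u = 2/7 ⊃ 5/7 = 1
(v ⊃ u) ≡ v = 1 ≡ 2/7 = 2/7
¬((v ⊃ u) ≡ v) = ¬2/7 = 5/7
¬w = ¬6/7 = 1/7
¬¬w = ¬1/7 = 6/7
¬((v ⊃ u) ≡ v) ∨ ¬¬w = 5/7 ∨ 6/7 = 6/7

6/7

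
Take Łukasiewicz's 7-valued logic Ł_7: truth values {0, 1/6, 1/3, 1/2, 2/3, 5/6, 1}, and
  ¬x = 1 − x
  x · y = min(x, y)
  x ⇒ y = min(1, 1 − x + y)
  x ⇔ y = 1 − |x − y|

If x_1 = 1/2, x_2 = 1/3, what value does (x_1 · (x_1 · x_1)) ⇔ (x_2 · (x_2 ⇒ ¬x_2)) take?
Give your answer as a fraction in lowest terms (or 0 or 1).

x_1 · x_1 = 1/2 · 1/2 = 1/2
x_1 · (x_1 · x_1) = 1/2 · 1/2 = 1/2
¬x_2 = ¬1/3 = 2/3
x_2 ⇒ ¬x_2 = 1/3 ⇒ 2/3 = 1
x_2 · (x_2 ⇒ ¬x_2) = 1/3 · 1 = 1/3
(x_1 · (x_1 · x_1)) ⇔ (x_2 · (x_2 ⇒ ¬x_2)) = 1/2 ⇔ 1/3 = 5/6

5/6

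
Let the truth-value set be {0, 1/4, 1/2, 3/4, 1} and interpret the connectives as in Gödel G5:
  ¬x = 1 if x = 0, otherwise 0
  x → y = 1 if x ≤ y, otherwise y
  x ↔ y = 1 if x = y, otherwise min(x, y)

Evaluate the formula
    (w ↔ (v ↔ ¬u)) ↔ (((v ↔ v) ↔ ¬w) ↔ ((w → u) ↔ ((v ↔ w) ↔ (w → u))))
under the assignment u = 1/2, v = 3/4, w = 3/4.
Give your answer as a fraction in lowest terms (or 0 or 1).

1

¬u = ¬1/2 = 0
v ↔ ¬u = 3/4 ↔ 0 = 0
w ↔ (v ↔ ¬u) = 3/4 ↔ 0 = 0
v ↔ v = 3/4 ↔ 3/4 = 1
¬w = ¬3/4 = 0
(v ↔ v) ↔ ¬w = 1 ↔ 0 = 0
w → u = 3/4 → 1/2 = 1/2
v ↔ w = 3/4 ↔ 3/4 = 1
w → u = 3/4 → 1/2 = 1/2
(v ↔ w) ↔ (w → u) = 1 ↔ 1/2 = 1/2
(w → u) ↔ ((v ↔ w) ↔ (w → u)) = 1/2 ↔ 1/2 = 1
((v ↔ v) ↔ ¬w) ↔ ((w → u) ↔ ((v ↔ w) ↔ (w → u))) = 0 ↔ 1 = 0
(w ↔ (v ↔ ¬u)) ↔ (((v ↔ v) ↔ ¬w) ↔ ((w → u) ↔ ((v ↔ w) ↔ (w → u)))) = 0 ↔ 0 = 1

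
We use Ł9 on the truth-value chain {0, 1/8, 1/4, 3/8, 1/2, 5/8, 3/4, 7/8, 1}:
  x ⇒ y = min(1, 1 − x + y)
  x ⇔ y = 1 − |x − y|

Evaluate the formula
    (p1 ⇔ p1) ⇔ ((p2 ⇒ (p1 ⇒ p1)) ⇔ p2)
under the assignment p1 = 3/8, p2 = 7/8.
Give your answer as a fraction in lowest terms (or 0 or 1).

7/8

p1 ⇔ p1 = 3/8 ⇔ 3/8 = 1
p1 ⇒ p1 = 3/8 ⇒ 3/8 = 1
p2 ⇒ (p1 ⇒ p1) = 7/8 ⇒ 1 = 1
(p2 ⇒ (p1 ⇒ p1)) ⇔ p2 = 1 ⇔ 7/8 = 7/8
(p1 ⇔ p1) ⇔ ((p2 ⇒ (p1 ⇒ p1)) ⇔ p2) = 1 ⇔ 7/8 = 7/8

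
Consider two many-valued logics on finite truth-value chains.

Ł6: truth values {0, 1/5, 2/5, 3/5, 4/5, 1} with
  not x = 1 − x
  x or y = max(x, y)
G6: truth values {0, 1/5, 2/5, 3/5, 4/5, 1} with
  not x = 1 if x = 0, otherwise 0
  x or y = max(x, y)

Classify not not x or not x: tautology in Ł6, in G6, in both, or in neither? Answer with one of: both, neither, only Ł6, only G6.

only G6

In Ł6: at x = 1/5 the value is 4/5 — not a tautology.
In G6: every assignment gives 1 — tautology.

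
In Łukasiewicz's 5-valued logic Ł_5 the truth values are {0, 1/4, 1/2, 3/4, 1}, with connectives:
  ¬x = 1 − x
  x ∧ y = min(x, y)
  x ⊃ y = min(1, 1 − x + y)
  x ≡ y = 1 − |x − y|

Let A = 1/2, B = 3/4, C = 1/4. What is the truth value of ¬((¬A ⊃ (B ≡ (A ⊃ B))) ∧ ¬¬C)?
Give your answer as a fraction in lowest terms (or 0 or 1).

3/4

¬A = ¬1/2 = 1/2
A ⊃ B = 1/2 ⊃ 3/4 = 1
B ≡ (A ⊃ B) = 3/4 ≡ 1 = 3/4
¬A ⊃ (B ≡ (A ⊃ B)) = 1/2 ⊃ 3/4 = 1
¬C = ¬1/4 = 3/4
¬¬C = ¬3/4 = 1/4
(¬A ⊃ (B ≡ (A ⊃ B))) ∧ ¬¬C = 1 ∧ 1/4 = 1/4
¬((¬A ⊃ (B ≡ (A ⊃ B))) ∧ ¬¬C) = ¬1/4 = 3/4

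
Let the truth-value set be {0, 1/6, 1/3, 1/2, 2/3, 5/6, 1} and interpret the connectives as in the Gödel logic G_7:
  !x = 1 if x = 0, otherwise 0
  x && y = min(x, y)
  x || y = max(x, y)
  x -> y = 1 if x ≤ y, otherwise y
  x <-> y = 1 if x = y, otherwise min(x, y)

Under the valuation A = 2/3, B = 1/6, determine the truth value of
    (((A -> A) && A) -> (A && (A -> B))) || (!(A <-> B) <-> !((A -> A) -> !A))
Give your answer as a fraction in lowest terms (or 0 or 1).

1/6

A -> A = 2/3 -> 2/3 = 1
(A -> A) && A = 1 && 2/3 = 2/3
A -> B = 2/3 -> 1/6 = 1/6
A && (A -> B) = 2/3 && 1/6 = 1/6
((A -> A) && A) -> (A && (A -> B)) = 2/3 -> 1/6 = 1/6
A <-> B = 2/3 <-> 1/6 = 1/6
!(A <-> B) = !1/6 = 0
A -> A = 2/3 -> 2/3 = 1
!A = !2/3 = 0
(A -> A) -> !A = 1 -> 0 = 0
!((A -> A) -> !A) = !0 = 1
!(A <-> B) <-> !((A -> A) -> !A) = 0 <-> 1 = 0
(((A -> A) && A) -> (A && (A -> B))) || (!(A <-> B) <-> !((A -> A) -> !A)) = 1/6 || 0 = 1/6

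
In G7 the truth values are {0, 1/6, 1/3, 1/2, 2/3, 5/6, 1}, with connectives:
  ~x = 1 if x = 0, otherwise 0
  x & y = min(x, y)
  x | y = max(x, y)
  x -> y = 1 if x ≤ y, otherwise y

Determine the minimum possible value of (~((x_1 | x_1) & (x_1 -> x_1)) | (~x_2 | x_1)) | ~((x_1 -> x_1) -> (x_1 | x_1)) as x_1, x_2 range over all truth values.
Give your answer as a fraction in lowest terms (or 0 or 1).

Take x_1 = 1/6, x_2 = 1/6:
x_1 | x_1 = 1/6 | 1/6 = 1/6
x_1 -> x_1 = 1/6 -> 1/6 = 1
(x_1 | x_1) & (x_1 -> x_1) = 1/6 & 1 = 1/6
~((x_1 | x_1) & (x_1 -> x_1)) = ~1/6 = 0
~x_2 = ~1/6 = 0
~x_2 | x_1 = 0 | 1/6 = 1/6
~((x_1 | x_1) & (x_1 -> x_1)) | (~x_2 | x_1) = 0 | 1/6 = 1/6
x_1 -> x_1 = 1/6 -> 1/6 = 1
x_1 | x_1 = 1/6 | 1/6 = 1/6
(x_1 -> x_1) -> (x_1 | x_1) = 1 -> 1/6 = 1/6
~((x_1 -> x_1) -> (x_1 | x_1)) = ~1/6 = 0
(~((x_1 | x_1) & (x_1 -> x_1)) | (~x_2 | x_1)) | ~((x_1 -> x_1) -> (x_1 | x_1)) = 1/6 | 0 = 1/6
No assignment yields a value below 1/6, so this is the minimum.

1/6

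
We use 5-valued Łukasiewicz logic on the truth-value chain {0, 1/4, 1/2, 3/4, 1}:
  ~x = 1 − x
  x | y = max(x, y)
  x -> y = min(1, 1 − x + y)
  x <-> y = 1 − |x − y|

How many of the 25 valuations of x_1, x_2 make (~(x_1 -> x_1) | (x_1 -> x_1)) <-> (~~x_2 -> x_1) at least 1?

15

value 1: 15 assignments (counts)
value 3/4: 4 assignments
value 1/2: 3 assignments
value 1/4: 2 assignments
value 0: 1 assignment
So 15 of the 25 assignments meet the threshold.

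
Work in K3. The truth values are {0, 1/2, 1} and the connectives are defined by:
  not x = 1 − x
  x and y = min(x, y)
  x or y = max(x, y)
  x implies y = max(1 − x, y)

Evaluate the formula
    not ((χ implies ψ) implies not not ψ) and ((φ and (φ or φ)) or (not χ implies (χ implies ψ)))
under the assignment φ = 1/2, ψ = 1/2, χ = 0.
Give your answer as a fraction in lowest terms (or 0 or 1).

χ implies ψ = 0 implies 1/2 = 1
not ψ = not 1/2 = 1/2
not not ψ = not 1/2 = 1/2
(χ implies ψ) implies not not ψ = 1 implies 1/2 = 1/2
not ((χ implies ψ) implies not not ψ) = not 1/2 = 1/2
φ or φ = 1/2 or 1/2 = 1/2
φ and (φ or φ) = 1/2 and 1/2 = 1/2
not χ = not 0 = 1
χ implies ψ = 0 implies 1/2 = 1
not χ implies (χ implies ψ) = 1 implies 1 = 1
(φ and (φ or φ)) or (not χ implies (χ implies ψ)) = 1/2 or 1 = 1
not ((χ implies ψ) implies not not ψ) and ((φ and (φ or φ)) or (not χ implies (χ implies ψ))) = 1/2 and 1 = 1/2

1/2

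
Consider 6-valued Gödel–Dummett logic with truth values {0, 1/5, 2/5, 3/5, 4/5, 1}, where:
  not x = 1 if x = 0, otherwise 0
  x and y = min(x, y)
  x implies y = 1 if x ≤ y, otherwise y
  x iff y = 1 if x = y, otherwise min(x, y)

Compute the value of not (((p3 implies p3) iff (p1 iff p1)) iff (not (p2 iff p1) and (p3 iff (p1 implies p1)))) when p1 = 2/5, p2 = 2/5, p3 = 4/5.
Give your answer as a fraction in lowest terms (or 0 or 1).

1

p3 implies p3 = 4/5 implies 4/5 = 1
p1 iff p1 = 2/5 iff 2/5 = 1
(p3 implies p3) iff (p1 iff p1) = 1 iff 1 = 1
p2 iff p1 = 2/5 iff 2/5 = 1
not (p2 iff p1) = not 1 = 0
p1 implies p1 = 2/5 implies 2/5 = 1
p3 iff (p1 implies p1) = 4/5 iff 1 = 4/5
not (p2 iff p1) and (p3 iff (p1 implies p1)) = 0 and 4/5 = 0
((p3 implies p3) iff (p1 iff p1)) iff (not (p2 iff p1) and (p3 iff (p1 implies p1))) = 1 iff 0 = 0
not (((p3 implies p3) iff (p1 iff p1)) iff (not (p2 iff p1) and (p3 iff (p1 implies p1)))) = not 0 = 1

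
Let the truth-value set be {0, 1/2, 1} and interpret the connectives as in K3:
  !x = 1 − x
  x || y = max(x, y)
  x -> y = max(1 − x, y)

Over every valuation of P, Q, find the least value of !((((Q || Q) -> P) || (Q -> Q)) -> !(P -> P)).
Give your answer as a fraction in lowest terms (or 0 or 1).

Take P = 0, Q = 1/2:
Q || Q = 1/2 || 1/2 = 1/2
(Q || Q) -> P = 1/2 -> 0 = 1/2
Q -> Q = 1/2 -> 1/2 = 1/2
((Q || Q) -> P) || (Q -> Q) = 1/2 || 1/2 = 1/2
P -> P = 0 -> 0 = 1
!(P -> P) = !1 = 0
(((Q || Q) -> P) || (Q -> Q)) -> !(P -> P) = 1/2 -> 0 = 1/2
!((((Q || Q) -> P) || (Q -> Q)) -> !(P -> P)) = !1/2 = 1/2
No assignment yields a value below 1/2, so this is the minimum.

1/2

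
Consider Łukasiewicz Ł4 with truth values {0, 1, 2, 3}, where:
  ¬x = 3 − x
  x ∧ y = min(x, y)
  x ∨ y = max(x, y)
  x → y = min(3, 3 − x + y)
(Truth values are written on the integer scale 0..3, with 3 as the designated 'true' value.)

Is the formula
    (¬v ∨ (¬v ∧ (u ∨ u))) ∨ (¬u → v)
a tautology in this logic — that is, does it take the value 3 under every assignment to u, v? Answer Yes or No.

No

Counterexample: take u = 0, v = 1.
¬v = ¬1 = 2
¬v = ¬1 = 2
u ∨ u = 0 ∨ 0 = 0
¬v ∧ (u ∨ u) = 2 ∧ 0 = 0
¬v ∨ (¬v ∧ (u ∨ u)) = 2 ∨ 0 = 2
¬u = ¬0 = 3
¬u → v = 3 → 1 = 1
(¬v ∨ (¬v ∧ (u ∨ u))) ∨ (¬u → v) = 2 ∨ 1 = 2
This gives 2 ≠ 3.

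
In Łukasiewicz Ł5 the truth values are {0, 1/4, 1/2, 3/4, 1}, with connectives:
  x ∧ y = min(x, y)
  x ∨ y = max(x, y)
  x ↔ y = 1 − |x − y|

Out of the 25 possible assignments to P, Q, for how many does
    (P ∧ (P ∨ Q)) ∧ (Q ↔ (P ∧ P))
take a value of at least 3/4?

5

value 1: 1 assignment (counts)
value 3/4: 4 assignments (counts)
value 1/2: 7 assignments
value 1/4: 7 assignments
value 0: 6 assignments
So 5 of the 25 assignments meet the threshold.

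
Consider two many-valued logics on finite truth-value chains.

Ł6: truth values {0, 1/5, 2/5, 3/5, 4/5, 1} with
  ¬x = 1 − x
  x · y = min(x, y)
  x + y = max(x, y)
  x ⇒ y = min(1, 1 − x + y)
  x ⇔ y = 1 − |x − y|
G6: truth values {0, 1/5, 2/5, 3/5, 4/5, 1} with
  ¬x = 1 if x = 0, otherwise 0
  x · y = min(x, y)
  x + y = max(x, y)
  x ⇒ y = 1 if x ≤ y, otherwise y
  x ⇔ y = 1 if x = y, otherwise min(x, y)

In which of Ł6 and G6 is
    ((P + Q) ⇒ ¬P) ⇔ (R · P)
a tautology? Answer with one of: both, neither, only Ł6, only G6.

In Ł6: at P = 0, Q = 0, R = 0 the value is 0 — not a tautology.
In G6: at P = 0, Q = 0, R = 0 the value is 0 — not a tautology.

neither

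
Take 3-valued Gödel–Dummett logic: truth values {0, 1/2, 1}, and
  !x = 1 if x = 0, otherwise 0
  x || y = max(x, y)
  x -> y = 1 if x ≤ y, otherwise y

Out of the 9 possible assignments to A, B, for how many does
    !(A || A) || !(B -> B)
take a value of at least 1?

A = 0, B = 0 ↦ 1  ≥
A = 0, B = 1/2 ↦ 1  ≥
A = 0, B = 1 ↦ 1  ≥
A = 1/2, B = 0 ↦ 0  <
A = 1/2, B = 1/2 ↦ 0  <
A = 1/2, B = 1 ↦ 0  <
A = 1, B = 0 ↦ 0  <
A = 1, B = 1/2 ↦ 0  <
A = 1, B = 1 ↦ 0  <
So 3 of the 9 assignments meet the threshold.

3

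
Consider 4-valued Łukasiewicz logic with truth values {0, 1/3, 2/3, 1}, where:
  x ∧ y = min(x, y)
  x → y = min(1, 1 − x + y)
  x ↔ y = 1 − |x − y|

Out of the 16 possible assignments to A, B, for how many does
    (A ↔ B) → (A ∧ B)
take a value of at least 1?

A = 0, B = 0 ↦ 0  <
A = 0, B = 1/3 ↦ 1/3  <
A = 0, B = 2/3 ↦ 2/3  <
A = 0, B = 1 ↦ 1  ≥
A = 1/3, B = 0 ↦ 1/3  <
A = 1/3, B = 1/3 ↦ 1/3  <
A = 1/3, B = 2/3 ↦ 2/3  <
A = 1/3, B = 1 ↦ 1  ≥
A = 2/3, B = 0 ↦ 2/3  <
A = 2/3, B = 1/3 ↦ 2/3  <
A = 2/3, B = 2/3 ↦ 2/3  <
A = 2/3, B = 1 ↦ 1  ≥
A = 1, B = 0 ↦ 1  ≥
A = 1, B = 1/3 ↦ 1  ≥
A = 1, B = 2/3 ↦ 1  ≥
A = 1, B = 1 ↦ 1  ≥
So 7 of the 16 assignments meet the threshold.

7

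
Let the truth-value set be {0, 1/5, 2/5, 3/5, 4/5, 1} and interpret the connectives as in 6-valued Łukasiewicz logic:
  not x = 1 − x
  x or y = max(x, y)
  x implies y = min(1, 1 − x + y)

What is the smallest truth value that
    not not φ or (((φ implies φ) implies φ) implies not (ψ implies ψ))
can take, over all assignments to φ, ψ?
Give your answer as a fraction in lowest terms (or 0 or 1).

Take φ = 2/5, ψ = 0:
not φ = not 2/5 = 3/5
not not φ = not 3/5 = 2/5
φ implies φ = 2/5 implies 2/5 = 1
(φ implies φ) implies φ = 1 implies 2/5 = 2/5
ψ implies ψ = 0 implies 0 = 1
not (ψ implies ψ) = not 1 = 0
((φ implies φ) implies φ) implies not (ψ implies ψ) = 2/5 implies 0 = 3/5
not not φ or (((φ implies φ) implies φ) implies not (ψ implies ψ)) = 2/5 or 3/5 = 3/5
No assignment yields a value below 3/5, so this is the minimum.

3/5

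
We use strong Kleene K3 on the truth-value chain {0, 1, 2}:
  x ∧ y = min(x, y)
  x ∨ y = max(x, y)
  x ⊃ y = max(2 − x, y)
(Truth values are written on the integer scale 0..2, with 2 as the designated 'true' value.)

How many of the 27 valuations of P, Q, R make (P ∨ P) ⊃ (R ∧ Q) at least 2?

11

value 2: 11 assignments (counts)
value 1: 11 assignments
value 0: 5 assignments
So 11 of the 27 assignments meet the threshold.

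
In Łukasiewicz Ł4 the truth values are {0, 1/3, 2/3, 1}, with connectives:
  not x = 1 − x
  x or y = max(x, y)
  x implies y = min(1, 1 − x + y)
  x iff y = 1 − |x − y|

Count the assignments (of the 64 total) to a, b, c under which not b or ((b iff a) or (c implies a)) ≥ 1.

value 1: 49 assignments (counts)
value 2/3: 10 assignments
value 1/3: 4 assignments
value 0: 1 assignment
So 49 of the 64 assignments meet the threshold.

49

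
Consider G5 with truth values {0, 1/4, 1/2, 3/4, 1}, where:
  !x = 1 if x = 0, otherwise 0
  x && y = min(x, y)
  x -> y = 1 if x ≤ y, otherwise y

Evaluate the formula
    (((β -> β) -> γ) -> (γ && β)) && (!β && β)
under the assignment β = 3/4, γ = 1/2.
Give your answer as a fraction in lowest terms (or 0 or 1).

0

β -> β = 3/4 -> 3/4 = 1
(β -> β) -> γ = 1 -> 1/2 = 1/2
γ && β = 1/2 && 3/4 = 1/2
((β -> β) -> γ) -> (γ && β) = 1/2 -> 1/2 = 1
!β = !3/4 = 0
!β && β = 0 && 3/4 = 0
(((β -> β) -> γ) -> (γ && β)) && (!β && β) = 1 && 0 = 0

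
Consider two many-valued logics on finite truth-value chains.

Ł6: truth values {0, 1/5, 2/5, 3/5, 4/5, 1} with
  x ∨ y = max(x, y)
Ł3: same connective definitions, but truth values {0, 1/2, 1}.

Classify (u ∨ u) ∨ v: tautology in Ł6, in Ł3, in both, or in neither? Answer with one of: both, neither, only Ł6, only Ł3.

neither

In Ł6: at u = 0, v = 0 the value is 0 — not a tautology.
In Ł3: at u = 0, v = 0 the value is 0 — not a tautology.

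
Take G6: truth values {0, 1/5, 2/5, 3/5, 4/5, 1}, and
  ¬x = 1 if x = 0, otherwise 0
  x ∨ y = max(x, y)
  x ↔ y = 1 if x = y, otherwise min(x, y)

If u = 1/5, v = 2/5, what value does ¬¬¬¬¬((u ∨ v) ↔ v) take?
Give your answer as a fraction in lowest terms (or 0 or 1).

u ∨ v = 1/5 ∨ 2/5 = 2/5
(u ∨ v) ↔ v = 2/5 ↔ 2/5 = 1
¬((u ∨ v) ↔ v) = ¬1 = 0
¬¬((u ∨ v) ↔ v) = ¬0 = 1
¬¬¬((u ∨ v) ↔ v) = ¬1 = 0
¬¬¬¬((u ∨ v) ↔ v) = ¬0 = 1
¬¬¬¬¬((u ∨ v) ↔ v) = ¬1 = 0

0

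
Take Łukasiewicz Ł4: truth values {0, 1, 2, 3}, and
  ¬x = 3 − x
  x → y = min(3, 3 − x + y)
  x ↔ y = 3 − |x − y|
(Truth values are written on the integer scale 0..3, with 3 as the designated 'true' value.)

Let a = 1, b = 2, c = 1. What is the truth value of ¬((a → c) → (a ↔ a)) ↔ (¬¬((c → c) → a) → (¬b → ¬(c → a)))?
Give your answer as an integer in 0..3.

0

a → c = 1 → 1 = 3
a ↔ a = 1 ↔ 1 = 3
(a → c) → (a ↔ a) = 3 → 3 = 3
¬((a → c) → (a ↔ a)) = ¬3 = 0
c → c = 1 → 1 = 3
(c → c) → a = 3 → 1 = 1
¬((c → c) → a) = ¬1 = 2
¬¬((c → c) → a) = ¬2 = 1
¬b = ¬2 = 1
c → a = 1 → 1 = 3
¬(c → a) = ¬3 = 0
¬b → ¬(c → a) = 1 → 0 = 2
¬¬((c → c) → a) → (¬b → ¬(c → a)) = 1 → 2 = 3
¬((a → c) → (a ↔ a)) ↔ (¬¬((c → c) → a) → (¬b → ¬(c → a))) = 0 ↔ 3 = 0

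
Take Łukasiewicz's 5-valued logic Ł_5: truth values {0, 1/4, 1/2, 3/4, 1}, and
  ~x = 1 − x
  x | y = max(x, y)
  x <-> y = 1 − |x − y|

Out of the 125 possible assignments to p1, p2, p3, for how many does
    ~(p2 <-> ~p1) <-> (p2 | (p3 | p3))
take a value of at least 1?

26

value 1: 26 assignments (counts)
value 3/4: 35 assignments
value 1/2: 33 assignments
value 1/4: 21 assignments
value 0: 10 assignments
So 26 of the 125 assignments meet the threshold.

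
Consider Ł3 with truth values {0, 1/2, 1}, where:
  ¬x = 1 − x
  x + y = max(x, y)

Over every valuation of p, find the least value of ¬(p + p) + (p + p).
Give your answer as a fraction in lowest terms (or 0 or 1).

Take p = 1/2:
p + p = 1/2 + 1/2 = 1/2
¬(p + p) = ¬1/2 = 1/2
p + p = 1/2 + 1/2 = 1/2
¬(p + p) + (p + p) = 1/2 + 1/2 = 1/2
No assignment yields a value below 1/2, so this is the minimum.

1/2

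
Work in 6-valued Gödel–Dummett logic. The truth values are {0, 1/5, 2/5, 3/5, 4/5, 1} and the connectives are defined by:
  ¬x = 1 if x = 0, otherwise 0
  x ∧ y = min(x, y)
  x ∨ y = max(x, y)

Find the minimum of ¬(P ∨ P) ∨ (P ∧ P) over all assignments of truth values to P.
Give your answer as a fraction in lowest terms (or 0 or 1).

Take P = 1/5:
P ∨ P = 1/5 ∨ 1/5 = 1/5
¬(P ∨ P) = ¬1/5 = 0
P ∧ P = 1/5 ∧ 1/5 = 1/5
¬(P ∨ P) ∨ (P ∧ P) = 0 ∨ 1/5 = 1/5
No assignment yields a value below 1/5, so this is the minimum.

1/5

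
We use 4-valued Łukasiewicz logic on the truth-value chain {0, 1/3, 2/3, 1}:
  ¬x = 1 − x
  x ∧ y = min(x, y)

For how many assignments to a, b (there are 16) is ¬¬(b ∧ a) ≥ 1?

a = 0, b = 0 ↦ 0  <
a = 0, b = 1/3 ↦ 0  <
a = 0, b = 2/3 ↦ 0  <
a = 0, b = 1 ↦ 0  <
a = 1/3, b = 0 ↦ 0  <
a = 1/3, b = 1/3 ↦ 1/3  <
a = 1/3, b = 2/3 ↦ 1/3  <
a = 1/3, b = 1 ↦ 1/3  <
a = 2/3, b = 0 ↦ 0  <
a = 2/3, b = 1/3 ↦ 1/3  <
a = 2/3, b = 2/3 ↦ 2/3  <
a = 2/3, b = 1 ↦ 2/3  <
a = 1, b = 0 ↦ 0  <
a = 1, b = 1/3 ↦ 1/3  <
a = 1, b = 2/3 ↦ 2/3  <
a = 1, b = 1 ↦ 1  ≥
So 1 of the 16 assignments meets the threshold.

1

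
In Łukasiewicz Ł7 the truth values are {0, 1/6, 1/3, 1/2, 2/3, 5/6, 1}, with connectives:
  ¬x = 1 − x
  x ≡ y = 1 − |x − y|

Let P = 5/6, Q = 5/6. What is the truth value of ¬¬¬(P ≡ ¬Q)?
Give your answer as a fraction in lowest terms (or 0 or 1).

2/3

¬Q = ¬5/6 = 1/6
P ≡ ¬Q = 5/6 ≡ 1/6 = 1/3
¬(P ≡ ¬Q) = ¬1/3 = 2/3
¬¬(P ≡ ¬Q) = ¬2/3 = 1/3
¬¬¬(P ≡ ¬Q) = ¬1/3 = 2/3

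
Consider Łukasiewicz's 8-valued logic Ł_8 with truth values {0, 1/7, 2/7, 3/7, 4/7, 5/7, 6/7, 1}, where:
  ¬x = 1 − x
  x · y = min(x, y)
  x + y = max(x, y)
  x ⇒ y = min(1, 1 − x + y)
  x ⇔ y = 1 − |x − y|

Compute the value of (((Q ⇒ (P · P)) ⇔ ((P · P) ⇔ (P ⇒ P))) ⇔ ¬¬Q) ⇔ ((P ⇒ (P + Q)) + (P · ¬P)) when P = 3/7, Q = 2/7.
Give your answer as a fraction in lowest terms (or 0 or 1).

6/7

P · P = 3/7 · 3/7 = 3/7
Q ⇒ (P · P) = 2/7 ⇒ 3/7 = 1
P · P = 3/7 · 3/7 = 3/7
P ⇒ P = 3/7 ⇒ 3/7 = 1
(P · P) ⇔ (P ⇒ P) = 3/7 ⇔ 1 = 3/7
(Q ⇒ (P · P)) ⇔ ((P · P) ⇔ (P ⇒ P)) = 1 ⇔ 3/7 = 3/7
¬Q = ¬2/7 = 5/7
¬¬Q = ¬5/7 = 2/7
((Q ⇒ (P · P)) ⇔ ((P · P) ⇔ (P ⇒ P))) ⇔ ¬¬Q = 3/7 ⇔ 2/7 = 6/7
P + Q = 3/7 + 2/7 = 3/7
P ⇒ (P + Q) = 3/7 ⇒ 3/7 = 1
¬P = ¬3/7 = 4/7
P · ¬P = 3/7 · 4/7 = 3/7
(P ⇒ (P + Q)) + (P · ¬P) = 1 + 3/7 = 1
(((Q ⇒ (P · P)) ⇔ ((P · P) ⇔ (P ⇒ P))) ⇔ ¬¬Q) ⇔ ((P ⇒ (P + Q)) + (P · ¬P)) = 6/7 ⇔ 1 = 6/7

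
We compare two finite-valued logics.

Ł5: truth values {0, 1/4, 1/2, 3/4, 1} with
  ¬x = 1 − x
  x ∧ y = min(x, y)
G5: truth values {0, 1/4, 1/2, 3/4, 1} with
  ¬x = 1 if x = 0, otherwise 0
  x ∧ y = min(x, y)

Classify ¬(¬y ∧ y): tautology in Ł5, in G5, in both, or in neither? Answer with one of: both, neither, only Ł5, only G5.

In Ł5: at y = 1/4 the value is 3/4 — not a tautology.
In G5: every assignment gives 1 — tautology.

only G5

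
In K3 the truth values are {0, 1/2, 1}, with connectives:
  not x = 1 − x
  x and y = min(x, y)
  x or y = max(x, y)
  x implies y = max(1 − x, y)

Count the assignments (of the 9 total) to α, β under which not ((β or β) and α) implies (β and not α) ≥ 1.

2

α = 0, β = 0 ↦ 0  <
α = 0, β = 1/2 ↦ 1/2  <
α = 0, β = 1 ↦ 1  ≥
α = 1/2, β = 0 ↦ 0  <
α = 1/2, β = 1/2 ↦ 1/2  <
α = 1/2, β = 1 ↦ 1/2  <
α = 1, β = 0 ↦ 0  <
α = 1, β = 1/2 ↦ 1/2  <
α = 1, β = 1 ↦ 1  ≥
So 2 of the 9 assignments meet the threshold.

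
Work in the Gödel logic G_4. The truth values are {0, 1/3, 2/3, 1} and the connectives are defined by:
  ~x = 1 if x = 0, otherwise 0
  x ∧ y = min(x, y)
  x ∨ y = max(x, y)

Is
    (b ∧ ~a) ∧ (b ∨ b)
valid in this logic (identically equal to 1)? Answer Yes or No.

Counterexample: take a = 0, b = 0.
~a = ~0 = 1
b ∧ ~a = 0 ∧ 1 = 0
b ∨ b = 0 ∨ 0 = 0
(b ∧ ~a) ∧ (b ∨ b) = 0 ∧ 0 = 0
This gives 0 ≠ 1.

No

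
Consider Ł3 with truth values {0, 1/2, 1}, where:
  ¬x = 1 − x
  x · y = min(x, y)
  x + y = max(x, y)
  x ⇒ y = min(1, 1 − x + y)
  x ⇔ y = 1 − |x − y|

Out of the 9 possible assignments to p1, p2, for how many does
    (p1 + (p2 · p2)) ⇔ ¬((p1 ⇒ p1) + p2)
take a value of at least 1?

1

p1 = 0, p2 = 0 ↦ 1  ≥
p1 = 0, p2 = 1/2 ↦ 1/2  <
p1 = 0, p2 = 1 ↦ 0  <
p1 = 1/2, p2 = 0 ↦ 1/2  <
p1 = 1/2, p2 = 1/2 ↦ 1/2  <
p1 = 1/2, p2 = 1 ↦ 0  <
p1 = 1, p2 = 0 ↦ 0  <
p1 = 1, p2 = 1/2 ↦ 0  <
p1 = 1, p2 = 1 ↦ 0  <
So 1 of the 9 assignments meets the threshold.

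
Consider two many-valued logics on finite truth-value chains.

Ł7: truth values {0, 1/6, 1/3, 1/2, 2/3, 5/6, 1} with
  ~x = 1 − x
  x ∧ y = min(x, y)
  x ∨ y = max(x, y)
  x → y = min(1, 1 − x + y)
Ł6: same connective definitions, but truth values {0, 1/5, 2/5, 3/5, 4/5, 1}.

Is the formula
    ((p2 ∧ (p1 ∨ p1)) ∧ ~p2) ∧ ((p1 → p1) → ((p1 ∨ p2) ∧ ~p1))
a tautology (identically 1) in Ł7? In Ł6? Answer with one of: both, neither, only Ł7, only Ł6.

In Ł7: at p1 = 0, p2 = 0 the value is 0 — not a tautology.
In Ł6: at p1 = 0, p2 = 0 the value is 0 — not a tautology.

neither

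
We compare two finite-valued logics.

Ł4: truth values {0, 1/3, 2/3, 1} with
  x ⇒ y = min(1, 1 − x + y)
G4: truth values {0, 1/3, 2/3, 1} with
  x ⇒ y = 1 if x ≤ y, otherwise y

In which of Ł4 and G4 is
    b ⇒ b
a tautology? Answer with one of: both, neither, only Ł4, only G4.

In Ł4: every assignment gives 1 — tautology.
In G4: every assignment gives 1 — tautology.

both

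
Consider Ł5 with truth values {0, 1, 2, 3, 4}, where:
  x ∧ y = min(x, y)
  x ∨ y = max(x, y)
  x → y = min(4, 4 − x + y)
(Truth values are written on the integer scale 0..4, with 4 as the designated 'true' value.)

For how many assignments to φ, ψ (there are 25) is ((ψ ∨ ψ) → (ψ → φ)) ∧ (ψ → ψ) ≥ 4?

value 4: 19 assignments (counts)
value 3: 2 assignments
value 2: 2 assignments
value 1: 1 assignment
value 0: 1 assignment
So 19 of the 25 assignments meet the threshold.

19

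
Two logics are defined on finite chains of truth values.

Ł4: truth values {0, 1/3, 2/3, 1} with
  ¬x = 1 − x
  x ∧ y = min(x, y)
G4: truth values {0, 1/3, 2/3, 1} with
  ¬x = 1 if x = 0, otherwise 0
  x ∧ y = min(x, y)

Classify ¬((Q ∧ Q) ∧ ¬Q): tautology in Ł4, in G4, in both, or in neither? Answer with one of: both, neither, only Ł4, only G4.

only G4

In Ł4: at Q = 1/3 the value is 2/3 — not a tautology.
In G4: every assignment gives 1 — tautology.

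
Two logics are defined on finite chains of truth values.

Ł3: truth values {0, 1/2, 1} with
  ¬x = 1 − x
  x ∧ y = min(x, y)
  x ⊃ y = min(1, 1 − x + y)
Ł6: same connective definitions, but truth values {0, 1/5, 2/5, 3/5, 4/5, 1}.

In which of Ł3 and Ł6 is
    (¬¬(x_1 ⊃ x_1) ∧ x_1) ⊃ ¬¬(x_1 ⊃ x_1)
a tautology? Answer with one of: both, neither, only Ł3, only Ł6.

both

In Ł3: every assignment gives 1 — tautology.
In Ł6: every assignment gives 1 — tautology.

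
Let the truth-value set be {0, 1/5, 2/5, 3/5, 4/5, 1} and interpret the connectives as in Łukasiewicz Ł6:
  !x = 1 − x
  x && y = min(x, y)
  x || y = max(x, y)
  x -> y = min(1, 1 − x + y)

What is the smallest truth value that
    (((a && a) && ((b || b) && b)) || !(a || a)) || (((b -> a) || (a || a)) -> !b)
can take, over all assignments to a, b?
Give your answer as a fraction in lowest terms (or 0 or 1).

3/5

Take a = 2/5, b = 2/5:
a && a = 2/5 && 2/5 = 2/5
b || b = 2/5 || 2/5 = 2/5
(b || b) && b = 2/5 && 2/5 = 2/5
(a && a) && ((b || b) && b) = 2/5 && 2/5 = 2/5
a || a = 2/5 || 2/5 = 2/5
!(a || a) = !2/5 = 3/5
((a && a) && ((b || b) && b)) || !(a || a) = 2/5 || 3/5 = 3/5
b -> a = 2/5 -> 2/5 = 1
a || a = 2/5 || 2/5 = 2/5
(b -> a) || (a || a) = 1 || 2/5 = 1
!b = !2/5 = 3/5
((b -> a) || (a || a)) -> !b = 1 -> 3/5 = 3/5
(((a && a) && ((b || b) && b)) || !(a || a)) || (((b -> a) || (a || a)) -> !b) = 3/5 || 3/5 = 3/5
No assignment yields a value below 3/5, so this is the minimum.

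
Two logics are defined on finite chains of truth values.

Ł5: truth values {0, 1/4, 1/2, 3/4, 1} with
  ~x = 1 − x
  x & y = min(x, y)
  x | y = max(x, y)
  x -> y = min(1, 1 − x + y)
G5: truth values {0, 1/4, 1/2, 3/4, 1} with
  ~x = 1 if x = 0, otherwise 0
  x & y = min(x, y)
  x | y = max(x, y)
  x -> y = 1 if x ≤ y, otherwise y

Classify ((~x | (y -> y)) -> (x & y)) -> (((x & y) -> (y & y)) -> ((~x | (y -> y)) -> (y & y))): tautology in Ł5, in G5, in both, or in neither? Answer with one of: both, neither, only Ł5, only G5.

In Ł5: every assignment gives 1 — tautology.
In G5: every assignment gives 1 — tautology.

both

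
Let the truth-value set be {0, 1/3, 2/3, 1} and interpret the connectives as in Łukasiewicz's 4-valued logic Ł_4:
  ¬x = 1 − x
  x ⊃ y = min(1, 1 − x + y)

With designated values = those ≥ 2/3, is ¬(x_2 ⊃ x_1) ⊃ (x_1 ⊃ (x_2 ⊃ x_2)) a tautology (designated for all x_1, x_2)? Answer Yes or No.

Yes

x_1 = 0, x_2 = 0 ↦ 1
x_1 = 0, x_2 = 1/3 ↦ 1
x_1 = 0, x_2 = 2/3 ↦ 1
x_1 = 0, x_2 = 1 ↦ 1
x_1 = 1/3, x_2 = 0 ↦ 1
x_1 = 1/3, x_2 = 1/3 ↦ 1
x_1 = 1/3, x_2 = 2/3 ↦ 1
x_1 = 1/3, x_2 = 1 ↦ 1
x_1 = 2/3, x_2 = 0 ↦ 1
x_1 = 2/3, x_2 = 1/3 ↦ 1
x_1 = 2/3, x_2 = 2/3 ↦ 1
x_1 = 2/3, x_2 = 1 ↦ 1
x_1 = 1, x_2 = 0 ↦ 1
x_1 = 1, x_2 = 1/3 ↦ 1
x_1 = 1, x_2 = 2/3 ↦ 1
x_1 = 1, x_2 = 1 ↦ 1
Every assignment gives a value ≥ 2/3.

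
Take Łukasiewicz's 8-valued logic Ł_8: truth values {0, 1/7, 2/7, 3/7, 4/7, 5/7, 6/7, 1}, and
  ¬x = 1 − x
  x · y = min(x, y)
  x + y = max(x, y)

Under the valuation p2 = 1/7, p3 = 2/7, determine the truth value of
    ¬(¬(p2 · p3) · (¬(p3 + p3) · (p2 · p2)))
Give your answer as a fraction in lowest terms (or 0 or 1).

p2 · p3 = 1/7 · 2/7 = 1/7
¬(p2 · p3) = ¬1/7 = 6/7
p3 + p3 = 2/7 + 2/7 = 2/7
¬(p3 + p3) = ¬2/7 = 5/7
p2 · p2 = 1/7 · 1/7 = 1/7
¬(p3 + p3) · (p2 · p2) = 5/7 · 1/7 = 1/7
¬(p2 · p3) · (¬(p3 + p3) · (p2 · p2)) = 6/7 · 1/7 = 1/7
¬(¬(p2 · p3) · (¬(p3 + p3) · (p2 · p2))) = ¬1/7 = 6/7

6/7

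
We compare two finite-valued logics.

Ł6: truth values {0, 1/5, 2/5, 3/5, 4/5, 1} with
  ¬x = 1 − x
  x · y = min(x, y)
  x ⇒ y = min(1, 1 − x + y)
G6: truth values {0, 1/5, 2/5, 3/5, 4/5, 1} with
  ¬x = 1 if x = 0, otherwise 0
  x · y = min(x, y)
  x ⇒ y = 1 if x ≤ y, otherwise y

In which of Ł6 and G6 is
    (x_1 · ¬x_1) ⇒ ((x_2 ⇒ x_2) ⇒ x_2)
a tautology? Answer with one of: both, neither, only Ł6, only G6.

In Ł6: at x_1 = 1/5, x_2 = 0 the value is 4/5 — not a tautology.
In G6: every assignment gives 1 — tautology.

only G6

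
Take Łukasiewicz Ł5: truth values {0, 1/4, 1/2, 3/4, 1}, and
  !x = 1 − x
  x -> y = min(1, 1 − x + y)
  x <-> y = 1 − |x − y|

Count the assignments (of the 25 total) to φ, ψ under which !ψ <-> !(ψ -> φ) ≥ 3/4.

8

value 1: 3 assignments (counts)
value 3/4: 5 assignments (counts)
value 1/2: 6 assignments
value 1/4: 5 assignments
value 0: 6 assignments
So 8 of the 25 assignments meet the threshold.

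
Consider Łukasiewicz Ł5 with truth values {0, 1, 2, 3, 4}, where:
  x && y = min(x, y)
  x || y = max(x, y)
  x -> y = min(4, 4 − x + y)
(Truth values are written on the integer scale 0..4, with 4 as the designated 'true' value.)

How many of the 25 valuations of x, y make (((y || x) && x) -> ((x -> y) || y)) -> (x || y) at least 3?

value 4: 11 assignments (counts)
value 3: 5 assignments (counts)
value 2: 5 assignments
value 1: 3 assignments
value 0: 1 assignment
So 16 of the 25 assignments meet the threshold.

16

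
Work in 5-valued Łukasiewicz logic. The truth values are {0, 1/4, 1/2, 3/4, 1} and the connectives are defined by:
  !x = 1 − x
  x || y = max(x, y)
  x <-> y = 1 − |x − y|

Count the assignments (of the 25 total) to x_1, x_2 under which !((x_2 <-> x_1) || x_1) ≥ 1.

value 1: 1 assignment (counts)
value 3/4: 2 assignments
value 1/2: 4 assignments
value 1/4: 9 assignments
value 0: 9 assignments
So 1 of the 25 assignments meets the threshold.

1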